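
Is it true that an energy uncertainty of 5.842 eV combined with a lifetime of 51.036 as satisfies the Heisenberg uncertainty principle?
No, it violates the uncertainty relation.

Calculate the product ΔEΔt:
ΔE = 5.842 eV = 9.360e-19 J
ΔEΔt = (9.360e-19 J) × (5.104e-17 s)
ΔEΔt = 4.777e-35 J·s

Compare to the minimum allowed value ℏ/2:
ℏ/2 = 5.273e-35 J·s

Since ΔEΔt = 4.777e-35 J·s < 5.273e-35 J·s = ℏ/2,
this violates the uncertainty relation.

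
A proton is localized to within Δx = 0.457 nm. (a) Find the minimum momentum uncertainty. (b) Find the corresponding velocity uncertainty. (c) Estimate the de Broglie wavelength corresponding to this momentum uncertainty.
(a) Δp_min = 1.154 × 10^-25 kg·m/s
(b) Δv_min = 68.981 m/s
(c) λ_dB = 5.743 nm

Step-by-step:

(a) From the uncertainty principle:
Δp_min = ℏ/(2Δx) = (1.055e-34 J·s)/(2 × 4.570e-10 m) = 1.154e-25 kg·m/s

(b) The velocity uncertainty:
Δv = Δp/m = (1.154e-25 kg·m/s)/(1.673e-27 kg) = 6.898e+01 m/s = 68.981 m/s

(c) The de Broglie wavelength for this momentum:
λ = h/p = (6.626e-34 J·s)/(1.154e-25 kg·m/s) = 5.743e-09 m = 5.743 nm

Note: The de Broglie wavelength is comparable to the localization size, as expected from wave-particle duality.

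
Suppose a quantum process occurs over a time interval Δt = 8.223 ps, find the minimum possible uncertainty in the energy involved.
40.023 μeV

Using the energy-time uncertainty principle:
ΔEΔt ≥ ℏ/2

The minimum uncertainty in energy is:
ΔE_min = ℏ/(2Δt)
ΔE_min = (1.055e-34 J·s) / (2 × 8.223e-12 s)
ΔE_min = 6.412e-24 J = 40.023 μeV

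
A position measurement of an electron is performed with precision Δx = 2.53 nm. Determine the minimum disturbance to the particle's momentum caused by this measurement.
2.084 × 10^-26 kg·m/s

The uncertainty principle implies that measuring position disturbs momentum:
ΔxΔp ≥ ℏ/2

When we measure position with precision Δx, we necessarily introduce a momentum uncertainty:
Δp ≥ ℏ/(2Δx)
Δp_min = (1.055e-34 J·s) / (2 × 2.530e-09 m)
Δp_min = 2.084e-26 kg·m/s

The more precisely we measure position, the greater the momentum disturbance.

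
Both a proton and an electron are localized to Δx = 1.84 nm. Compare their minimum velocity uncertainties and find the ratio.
The electron has the larger minimum velocity uncertainty, by a ratio of 1836.2.

For both particles, Δp_min = ℏ/(2Δx) = 2.866e-26 kg·m/s (same for both).

The velocity uncertainty is Δv = Δp/m:
- proton: Δv = 2.866e-26 / 1.673e-27 = 1.713e+01 m/s = 17.133 m/s
- electron: Δv = 2.866e-26 / 9.109e-31 = 3.146e+04 m/s = 31.459 km/s

Ratio: 3.146e+04 / 1.713e+01 = 1836.2

The lighter particle has larger velocity uncertainty because Δv ∝ 1/m.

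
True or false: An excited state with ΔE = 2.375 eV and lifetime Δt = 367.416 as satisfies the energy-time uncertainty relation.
Yes, it satisfies the uncertainty relation.

Calculate the product ΔEΔt:
ΔE = 2.375 eV = 3.805e-19 J
ΔEΔt = (3.805e-19 J) × (3.674e-16 s)
ΔEΔt = 1.398e-34 J·s

Compare to the minimum allowed value ℏ/2:
ℏ/2 = 5.273e-35 J·s

Since ΔEΔt = 1.398e-34 J·s ≥ 5.273e-35 J·s = ℏ/2,
this satisfies the uncertainty relation.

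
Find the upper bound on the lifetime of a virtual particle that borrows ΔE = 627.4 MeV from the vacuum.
5.246 × 10^-25 s

Using the energy-time uncertainty principle:
ΔEΔt ≥ ℏ/2

For a virtual particle borrowing energy ΔE, the maximum lifetime is:
Δt_max = ℏ/(2ΔE)

Converting energy:
ΔE = 627.4 MeV = 1.005e-10 J

Δt_max = (1.055e-34 J·s) / (2 × 1.005e-10 J)
Δt_max = 5.246e-25 s = 5.246 × 10^-25 s

Virtual particles with higher borrowed energy exist for shorter times.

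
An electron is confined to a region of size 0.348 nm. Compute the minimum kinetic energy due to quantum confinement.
78.651 meV

Using the uncertainty principle:

1. Position uncertainty: Δx ≈ 3.480e-10 m
2. Minimum momentum uncertainty: Δp = ℏ/(2Δx) = 1.515e-25 kg·m/s
3. Minimum kinetic energy:
   KE = (Δp)²/(2m) = (1.515e-25)²/(2 × 9.109e-31 kg)
   KE = 1.260e-20 J = 78.651 meV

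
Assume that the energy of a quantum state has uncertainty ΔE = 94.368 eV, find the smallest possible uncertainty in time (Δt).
3.487 as

Using the energy-time uncertainty principle:
ΔEΔt ≥ ℏ/2

The minimum uncertainty in time is:
Δt_min = ℏ/(2ΔE)
Δt_min = (1.055e-34 J·s) / (2 × 1.512e-17 J)
Δt_min = 3.487e-18 s = 3.487 as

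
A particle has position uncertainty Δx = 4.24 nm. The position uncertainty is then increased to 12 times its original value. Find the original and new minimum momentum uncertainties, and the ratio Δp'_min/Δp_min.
Original Δp_min = 1.244 × 10^-26 kg·m/s; new Δp'_min = 1.036 × 10^-27 kg·m/s; ratio Δp'_min/Δp_min = 1/12.

From the uncertainty principle ΔxΔp ≥ ℏ/2, the minimum momentum uncertainty is Δp_min = ℏ/(2Δx).

Original (Δx = 4.24 nm = 4.240e-09 m):
Δp_min = (1.055e-34 J·s)/(2 × 4.240e-09 m) = 1.244e-26 kg·m/s

When Δx → 12Δx:
Δp'_min = ℏ/(2 × 12Δx) = (1/12) × ℏ/(2Δx) = (1/12) × Δp_min
Δp'_min = 1/12 × 1.244e-26 kg·m/s = 1.036e-27 kg·m/s

Since Δp_min ∝ 1/Δx, when Δx is increased to 12 times its original value, Δp_min decreases to 1/12 of its original value.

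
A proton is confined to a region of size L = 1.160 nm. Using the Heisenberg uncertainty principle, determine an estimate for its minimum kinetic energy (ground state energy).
3.855 μeV

Using the uncertainty principle to estimate ground state energy:

1. The position uncertainty is approximately the confinement size:
   Δx ≈ L = 1.160e-09 m

2. From ΔxΔp ≥ ℏ/2, the minimum momentum uncertainty is:
   Δp ≈ ℏ/(2L) = 4.546e-26 kg·m/s

3. The kinetic energy is approximately:
   KE ≈ (Δp)²/(2m) = (4.546e-26)²/(2 × 1.673e-27 kg)
   KE ≈ 6.177e-25 J = 3.855 μeV

This is an order-of-magnitude estimate of the ground state energy.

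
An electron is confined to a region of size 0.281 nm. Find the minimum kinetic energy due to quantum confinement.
120.629 meV

Using the uncertainty principle:

1. Position uncertainty: Δx ≈ 2.810e-10 m
2. Minimum momentum uncertainty: Δp = ℏ/(2Δx) = 1.876e-25 kg·m/s
3. Minimum kinetic energy:
   KE = (Δp)²/(2m) = (1.876e-25)²/(2 × 9.109e-31 kg)
   KE = 1.933e-20 J = 120.629 meV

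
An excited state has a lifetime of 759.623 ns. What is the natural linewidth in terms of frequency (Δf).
104.759 kHz

Using the energy-time uncertainty principle and E = hf:
ΔEΔt ≥ ℏ/2
hΔf·Δt ≥ ℏ/2

The minimum frequency uncertainty is:
Δf = ℏ/(2hτ) = 1/(4πτ)
Δf = 1/(4π × 7.596e-07 s)
Δf = 1.048e+05 Hz = 104.759 kHz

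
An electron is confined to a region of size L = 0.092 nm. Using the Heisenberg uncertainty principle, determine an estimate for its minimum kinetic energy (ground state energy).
1.125 eV

Using the uncertainty principle to estimate ground state energy:

1. The position uncertainty is approximately the confinement size:
   Δx ≈ L = 9.200e-11 m

2. From ΔxΔp ≥ ℏ/2, the minimum momentum uncertainty is:
   Δp ≈ ℏ/(2L) = 5.731e-25 kg·m/s

3. The kinetic energy is approximately:
   KE ≈ (Δp)²/(2m) = (5.731e-25)²/(2 × 9.109e-31 kg)
   KE ≈ 1.803e-19 J = 1.125 eV

This is an order-of-magnitude estimate of the ground state energy.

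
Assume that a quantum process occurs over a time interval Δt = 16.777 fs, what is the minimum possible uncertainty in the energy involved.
19.616 meV

Using the energy-time uncertainty principle:
ΔEΔt ≥ ℏ/2

The minimum uncertainty in energy is:
ΔE_min = ℏ/(2Δt)
ΔE_min = (1.055e-34 J·s) / (2 × 1.678e-14 s)
ΔE_min = 3.143e-21 J = 19.616 meV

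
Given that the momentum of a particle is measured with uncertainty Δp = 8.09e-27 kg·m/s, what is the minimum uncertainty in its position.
6.518 nm

Using the Heisenberg uncertainty principle:
ΔxΔp ≥ ℏ/2

The minimum uncertainty in position is:
Δx_min = ℏ/(2Δp)
Δx_min = (1.055e-34 J·s) / (2 × 8.090e-27 kg·m/s)
Δx_min = 6.518e-09 m = 6.518 nm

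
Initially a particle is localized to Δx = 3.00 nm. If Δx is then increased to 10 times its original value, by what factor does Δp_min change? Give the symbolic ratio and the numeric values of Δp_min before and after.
Original Δp_min = 1.758 × 10^-26 kg·m/s; new Δp'_min = 1.758 × 10^-27 kg·m/s; ratio Δp'_min/Δp_min = 1/10.

From the uncertainty principle ΔxΔp ≥ ℏ/2, the minimum momentum uncertainty is Δp_min = ℏ/(2Δx).

Original (Δx = 3.00 nm = 3.000e-09 m):
Δp_min = (1.055e-34 J·s)/(2 × 3.000e-09 m) = 1.758e-26 kg·m/s

When Δx → 10Δx:
Δp'_min = ℏ/(2 × 10Δx) = (1/10) × ℏ/(2Δx) = (1/10) × Δp_min
Δp'_min = 1/10 × 1.758e-26 kg·m/s = 1.758e-27 kg·m/s

Since Δp_min ∝ 1/Δx, when Δx is increased to 10 times its original value, Δp_min decreases to 1/10 of its original value.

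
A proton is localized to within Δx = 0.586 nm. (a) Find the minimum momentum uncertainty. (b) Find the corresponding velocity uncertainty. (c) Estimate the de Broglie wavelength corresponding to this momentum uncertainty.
(a) Δp_min = 8.998 × 10^-26 kg·m/s
(b) Δv_min = 53.796 m/s
(c) λ_dB = 7.364 nm

Step-by-step:

(a) From the uncertainty principle:
Δp_min = ℏ/(2Δx) = (1.055e-34 J·s)/(2 × 5.860e-10 m) = 8.998e-26 kg·m/s

(b) The velocity uncertainty:
Δv = Δp/m = (8.998e-26 kg·m/s)/(1.673e-27 kg) = 5.380e+01 m/s = 53.796 m/s

(c) The de Broglie wavelength for this momentum:
λ = h/p = (6.626e-34 J·s)/(8.998e-26 kg·m/s) = 7.364e-09 m = 7.364 nm

Note: The de Broglie wavelength is comparable to the localization size, as expected from wave-particle duality.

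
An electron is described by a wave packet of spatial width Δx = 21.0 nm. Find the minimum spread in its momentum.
2.511 × 10^-27 kg·m/s

For a wave packet, the spatial width Δx and momentum spread Δp are related by the uncertainty principle:
ΔxΔp ≥ ℏ/2

The minimum momentum spread is:
Δp_min = ℏ/(2Δx)
Δp_min = (1.055e-34 J·s) / (2 × 2.100e-08 m)
Δp_min = 2.511e-27 kg·m/s

A wave packet cannot have both a well-defined position and well-defined momentum.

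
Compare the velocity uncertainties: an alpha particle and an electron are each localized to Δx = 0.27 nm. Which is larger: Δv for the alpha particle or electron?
The electron has the larger minimum velocity uncertainty, by a ratio of 7294.3.

For both particles, Δp_min = ℏ/(2Δx) = 1.953e-25 kg·m/s (same for both).

The velocity uncertainty is Δv = Δp/m:
- alpha particle: Δv = 1.953e-25 / 6.645e-27 = 2.939e+01 m/s = 29.391 m/s
- electron: Δv = 1.953e-25 / 9.109e-31 = 2.144e+05 m/s = 214.385 km/s

Ratio: 2.144e+05 / 2.939e+01 = 7294.3

The lighter particle has larger velocity uncertainty because Δv ∝ 1/m.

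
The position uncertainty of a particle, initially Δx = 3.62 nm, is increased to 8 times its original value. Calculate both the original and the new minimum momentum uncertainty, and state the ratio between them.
Original Δp_min = 1.457 × 10^-26 kg·m/s; new Δp'_min = 1.821 × 10^-27 kg·m/s; ratio Δp'_min/Δp_min = 1/8.

From the uncertainty principle ΔxΔp ≥ ℏ/2, the minimum momentum uncertainty is Δp_min = ℏ/(2Δx).

Original (Δx = 3.62 nm = 3.620e-09 m):
Δp_min = (1.055e-34 J·s)/(2 × 3.620e-09 m) = 1.457e-26 kg·m/s

When Δx → 8Δx:
Δp'_min = ℏ/(2 × 8Δx) = (1/8) × ℏ/(2Δx) = (1/8) × Δp_min
Δp'_min = 1/8 × 1.457e-26 kg·m/s = 1.821e-27 kg·m/s

Since Δp_min ∝ 1/Δx, when Δx is increased to 8 times its original value, Δp_min decreases to 1/8 of its original value.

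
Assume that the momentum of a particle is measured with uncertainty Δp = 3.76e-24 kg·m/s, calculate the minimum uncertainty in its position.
14.024 pm

Using the Heisenberg uncertainty principle:
ΔxΔp ≥ ℏ/2

The minimum uncertainty in position is:
Δx_min = ℏ/(2Δp)
Δx_min = (1.055e-34 J·s) / (2 × 3.760e-24 kg·m/s)
Δx_min = 1.402e-11 m = 14.024 pm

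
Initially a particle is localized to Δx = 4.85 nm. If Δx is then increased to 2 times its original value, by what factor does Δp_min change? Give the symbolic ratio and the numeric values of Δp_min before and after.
Original Δp_min = 1.087 × 10^-26 kg·m/s; new Δp'_min = 5.436 × 10^-27 kg·m/s; ratio Δp'_min/Δp_min = 1/2.

From the uncertainty principle ΔxΔp ≥ ℏ/2, the minimum momentum uncertainty is Δp_min = ℏ/(2Δx).

Original (Δx = 4.85 nm = 4.850e-09 m):
Δp_min = (1.055e-34 J·s)/(2 × 4.850e-09 m) = 1.087e-26 kg·m/s

When Δx → 2Δx:
Δp'_min = ℏ/(2 × 2Δx) = (1/2) × ℏ/(2Δx) = (1/2) × Δp_min
Δp'_min = 1/2 × 1.087e-26 kg·m/s = 5.436e-27 kg·m/s

Since Δp_min ∝ 1/Δx, when Δx is increased to 2 times its original value, Δp_min decreases to 1/2 of its original value.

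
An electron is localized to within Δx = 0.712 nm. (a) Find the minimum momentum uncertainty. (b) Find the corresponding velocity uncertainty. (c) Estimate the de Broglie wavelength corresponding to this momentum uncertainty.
(a) Δp_min = 7.406 × 10^-26 kg·m/s
(b) Δv_min = 81.297 km/s
(c) λ_dB = 8.947 nm

Step-by-step:

(a) From the uncertainty principle:
Δp_min = ℏ/(2Δx) = (1.055e-34 J·s)/(2 × 7.120e-10 m) = 7.406e-26 kg·m/s

(b) The velocity uncertainty:
Δv = Δp/m = (7.406e-26 kg·m/s)/(9.109e-31 kg) = 8.130e+04 m/s = 81.297 km/s

(c) The de Broglie wavelength for this momentum:
λ = h/p = (6.626e-34 J·s)/(7.406e-26 kg·m/s) = 8.947e-09 m = 8.947 nm

Note: The de Broglie wavelength is comparable to the localization size, as expected from wave-particle duality.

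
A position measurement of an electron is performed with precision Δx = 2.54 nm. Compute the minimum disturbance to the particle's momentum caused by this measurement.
2.076 × 10^-26 kg·m/s

The uncertainty principle implies that measuring position disturbs momentum:
ΔxΔp ≥ ℏ/2

When we measure position with precision Δx, we necessarily introduce a momentum uncertainty:
Δp ≥ ℏ/(2Δx)
Δp_min = (1.055e-34 J·s) / (2 × 2.540e-09 m)
Δp_min = 2.076e-26 kg·m/s

The more precisely we measure position, the greater the momentum disturbance.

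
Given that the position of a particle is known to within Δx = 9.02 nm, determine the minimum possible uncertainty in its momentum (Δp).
5.846 × 10^-27 kg·m/s

Using the Heisenberg uncertainty principle:
ΔxΔp ≥ ℏ/2

The minimum uncertainty in momentum is:
Δp_min = ℏ/(2Δx)
Δp_min = (1.055e-34 J·s) / (2 × 9.020e-09 m)
Δp_min = 5.846e-27 kg·m/s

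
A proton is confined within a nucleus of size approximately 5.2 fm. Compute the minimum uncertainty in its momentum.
1.014 × 10^-20 kg·m/s

Using the Heisenberg uncertainty principle:
ΔxΔp ≥ ℏ/2

With Δx ≈ L = 5.200e-15 m (the confinement size):
Δp_min = ℏ/(2Δx)
Δp_min = (1.055e-34 J·s) / (2 × 5.200e-15 m)
Δp_min = 1.014e-20 kg·m/s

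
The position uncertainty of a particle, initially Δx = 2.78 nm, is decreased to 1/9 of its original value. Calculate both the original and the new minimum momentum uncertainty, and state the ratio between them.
Original Δp_min = 1.897 × 10^-26 kg·m/s; new Δp'_min = 1.707 × 10^-25 kg·m/s; ratio Δp'_min/Δp_min = 9.

From the uncertainty principle ΔxΔp ≥ ℏ/2, the minimum momentum uncertainty is Δp_min = ℏ/(2Δx).

Original (Δx = 2.78 nm = 2.780e-09 m):
Δp_min = (1.055e-34 J·s)/(2 × 2.780e-09 m) = 1.897e-26 kg·m/s

When Δx → (1/9)Δx:
Δp'_min = ℏ/(2 × (1/9)Δx) = 9 × ℏ/(2Δx) = 9 × Δp_min
Δp'_min = 9 × 1.897e-26 kg·m/s = 1.707e-25 kg·m/s

Since Δp_min ∝ 1/Δx, when Δx is decreased to 1/9 of its original value, Δp_min increases to 9 times its original value.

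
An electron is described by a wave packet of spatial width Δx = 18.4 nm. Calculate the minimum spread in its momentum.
2.866 × 10^-27 kg·m/s

For a wave packet, the spatial width Δx and momentum spread Δp are related by the uncertainty principle:
ΔxΔp ≥ ℏ/2

The minimum momentum spread is:
Δp_min = ℏ/(2Δx)
Δp_min = (1.055e-34 J·s) / (2 × 1.840e-08 m)
Δp_min = 2.866e-27 kg·m/s

A wave packet cannot have both a well-defined position and well-defined momentum.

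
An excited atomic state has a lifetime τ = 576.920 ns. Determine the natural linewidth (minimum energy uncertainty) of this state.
570.453 peV

Using the energy-time uncertainty principle:
ΔEΔt ≥ ℏ/2

The lifetime τ represents the time uncertainty Δt.
The natural linewidth (minimum energy uncertainty) is:

ΔE = ℏ/(2τ)
ΔE = (1.055e-34 J·s) / (2 × 5.769e-07 s)
ΔE = 9.140e-29 J = 570.453 peV

This natural linewidth limits the precision of spectroscopic measurements.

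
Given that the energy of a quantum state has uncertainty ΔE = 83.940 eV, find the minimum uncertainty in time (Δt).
3.921 as

Using the energy-time uncertainty principle:
ΔEΔt ≥ ℏ/2

The minimum uncertainty in time is:
Δt_min = ℏ/(2ΔE)
Δt_min = (1.055e-34 J·s) / (2 × 1.345e-17 J)
Δt_min = 3.921e-18 s = 3.921 as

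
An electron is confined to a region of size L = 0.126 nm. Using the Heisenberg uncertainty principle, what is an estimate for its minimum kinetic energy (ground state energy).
599.959 meV

Using the uncertainty principle to estimate ground state energy:

1. The position uncertainty is approximately the confinement size:
   Δx ≈ L = 1.260e-10 m

2. From ΔxΔp ≥ ℏ/2, the minimum momentum uncertainty is:
   Δp ≈ ℏ/(2L) = 4.185e-25 kg·m/s

3. The kinetic energy is approximately:
   KE ≈ (Δp)²/(2m) = (4.185e-25)²/(2 × 9.109e-31 kg)
   KE ≈ 9.612e-20 J = 599.959 meV

This is an order-of-magnitude estimate of the ground state energy.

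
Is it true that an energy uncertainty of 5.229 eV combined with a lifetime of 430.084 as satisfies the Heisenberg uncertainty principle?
Yes, it satisfies the uncertainty relation.

Calculate the product ΔEΔt:
ΔE = 5.229 eV = 8.378e-19 J
ΔEΔt = (8.378e-19 J) × (4.301e-16 s)
ΔEΔt = 3.603e-34 J·s

Compare to the minimum allowed value ℏ/2:
ℏ/2 = 5.273e-35 J·s

Since ΔEΔt = 3.603e-34 J·s ≥ 5.273e-35 J·s = ℏ/2,
this satisfies the uncertainty relation.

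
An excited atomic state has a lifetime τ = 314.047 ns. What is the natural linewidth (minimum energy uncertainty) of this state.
1.048 neV

Using the energy-time uncertainty principle:
ΔEΔt ≥ ℏ/2

The lifetime τ represents the time uncertainty Δt.
The natural linewidth (minimum energy uncertainty) is:

ΔE = ℏ/(2τ)
ΔE = (1.055e-34 J·s) / (2 × 3.140e-07 s)
ΔE = 1.679e-28 J = 1.048 neV

This natural linewidth limits the precision of spectroscopic measurements.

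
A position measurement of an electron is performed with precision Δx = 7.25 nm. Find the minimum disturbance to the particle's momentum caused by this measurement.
7.273 × 10^-27 kg·m/s

The uncertainty principle implies that measuring position disturbs momentum:
ΔxΔp ≥ ℏ/2

When we measure position with precision Δx, we necessarily introduce a momentum uncertainty:
Δp ≥ ℏ/(2Δx)
Δp_min = (1.055e-34 J·s) / (2 × 7.250e-09 m)
Δp_min = 7.273e-27 kg·m/s

The more precisely we measure position, the greater the momentum disturbance.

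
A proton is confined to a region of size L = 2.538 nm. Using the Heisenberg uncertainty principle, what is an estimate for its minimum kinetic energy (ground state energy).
805.325 neV

Using the uncertainty principle to estimate ground state energy:

1. The position uncertainty is approximately the confinement size:
   Δx ≈ L = 2.538e-09 m

2. From ΔxΔp ≥ ℏ/2, the minimum momentum uncertainty is:
   Δp ≈ ℏ/(2L) = 2.078e-26 kg·m/s

3. The kinetic energy is approximately:
   KE ≈ (Δp)²/(2m) = (2.078e-26)²/(2 × 1.673e-27 kg)
   KE ≈ 1.290e-25 J = 805.325 neV

This is an order-of-magnitude estimate of the ground state energy.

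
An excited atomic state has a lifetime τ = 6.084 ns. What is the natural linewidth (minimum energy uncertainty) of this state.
54.094 neV

Using the energy-time uncertainty principle:
ΔEΔt ≥ ℏ/2

The lifetime τ represents the time uncertainty Δt.
The natural linewidth (minimum energy uncertainty) is:

ΔE = ℏ/(2τ)
ΔE = (1.055e-34 J·s) / (2 × 6.084e-09 s)
ΔE = 8.667e-27 J = 54.094 neV

This natural linewidth limits the precision of spectroscopic measurements.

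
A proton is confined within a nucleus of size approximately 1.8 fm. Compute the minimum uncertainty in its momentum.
2.929 × 10^-20 kg·m/s

Using the Heisenberg uncertainty principle:
ΔxΔp ≥ ℏ/2

With Δx ≈ L = 1.800e-15 m (the confinement size):
Δp_min = ℏ/(2Δx)
Δp_min = (1.055e-34 J·s) / (2 × 1.800e-15 m)
Δp_min = 2.929e-20 kg·m/s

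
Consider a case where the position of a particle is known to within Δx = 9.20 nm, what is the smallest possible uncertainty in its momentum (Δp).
5.731 × 10^-27 kg·m/s

Using the Heisenberg uncertainty principle:
ΔxΔp ≥ ℏ/2

The minimum uncertainty in momentum is:
Δp_min = ℏ/(2Δx)
Δp_min = (1.055e-34 J·s) / (2 × 9.200e-09 m)
Δp_min = 5.731e-27 kg·m/s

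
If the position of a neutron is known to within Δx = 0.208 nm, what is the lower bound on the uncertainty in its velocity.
151.352 m/s

Using the Heisenberg uncertainty principle and Δp = mΔv:
ΔxΔp ≥ ℏ/2
Δx(mΔv) ≥ ℏ/2

The minimum uncertainty in velocity is:
Δv_min = ℏ/(2mΔx)
Δv_min = (1.055e-34 J·s) / (2 × 1.675e-27 kg × 2.080e-10 m)
Δv_min = 1.514e+02 m/s = 151.352 m/s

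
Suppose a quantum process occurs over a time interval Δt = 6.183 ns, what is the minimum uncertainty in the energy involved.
53.228 neV

Using the energy-time uncertainty principle:
ΔEΔt ≥ ℏ/2

The minimum uncertainty in energy is:
ΔE_min = ℏ/(2Δt)
ΔE_min = (1.055e-34 J·s) / (2 × 6.183e-09 s)
ΔE_min = 8.528e-27 J = 53.228 neV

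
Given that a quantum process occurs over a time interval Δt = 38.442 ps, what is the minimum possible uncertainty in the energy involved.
8.561 μeV

Using the energy-time uncertainty principle:
ΔEΔt ≥ ℏ/2

The minimum uncertainty in energy is:
ΔE_min = ℏ/(2Δt)
ΔE_min = (1.055e-34 J·s) / (2 × 3.844e-11 s)
ΔE_min = 1.372e-24 J = 8.561 μeV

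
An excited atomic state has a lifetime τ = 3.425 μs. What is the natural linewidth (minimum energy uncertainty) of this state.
96.089 peV

Using the energy-time uncertainty principle:
ΔEΔt ≥ ℏ/2

The lifetime τ represents the time uncertainty Δt.
The natural linewidth (minimum energy uncertainty) is:

ΔE = ℏ/(2τ)
ΔE = (1.055e-34 J·s) / (2 × 3.425e-06 s)
ΔE = 1.540e-29 J = 96.089 peV

This natural linewidth limits the precision of spectroscopic measurements.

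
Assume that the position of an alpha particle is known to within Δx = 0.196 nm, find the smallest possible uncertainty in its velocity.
40.487 m/s

Using the Heisenberg uncertainty principle and Δp = mΔv:
ΔxΔp ≥ ℏ/2
Δx(mΔv) ≥ ℏ/2

The minimum uncertainty in velocity is:
Δv_min = ℏ/(2mΔx)
Δv_min = (1.055e-34 J·s) / (2 × 6.645e-27 kg × 1.960e-10 m)
Δv_min = 4.049e+01 m/s = 40.487 m/s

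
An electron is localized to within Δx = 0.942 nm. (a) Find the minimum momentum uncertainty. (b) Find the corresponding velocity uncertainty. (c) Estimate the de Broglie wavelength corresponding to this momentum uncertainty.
(a) Δp_min = 5.598 × 10^-26 kg·m/s
(b) Δv_min = 61.448 km/s
(c) λ_dB = 11.838 nm

Step-by-step:

(a) From the uncertainty principle:
Δp_min = ℏ/(2Δx) = (1.055e-34 J·s)/(2 × 9.420e-10 m) = 5.598e-26 kg·m/s

(b) The velocity uncertainty:
Δv = Δp/m = (5.598e-26 kg·m/s)/(9.109e-31 kg) = 6.145e+04 m/s = 61.448 km/s

(c) The de Broglie wavelength for this momentum:
λ = h/p = (6.626e-34 J·s)/(5.598e-26 kg·m/s) = 1.184e-08 m = 11.838 nm

Note: The de Broglie wavelength is comparable to the localization size, as expected from wave-particle duality.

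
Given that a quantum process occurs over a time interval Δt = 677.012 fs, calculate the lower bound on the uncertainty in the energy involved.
486.115 μeV

Using the energy-time uncertainty principle:
ΔEΔt ≥ ℏ/2

The minimum uncertainty in energy is:
ΔE_min = ℏ/(2Δt)
ΔE_min = (1.055e-34 J·s) / (2 × 6.770e-13 s)
ΔE_min = 7.788e-23 J = 486.115 μeV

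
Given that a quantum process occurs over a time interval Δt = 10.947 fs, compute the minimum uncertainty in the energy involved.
30.064 meV

Using the energy-time uncertainty principle:
ΔEΔt ≥ ℏ/2

The minimum uncertainty in energy is:
ΔE_min = ℏ/(2Δt)
ΔE_min = (1.055e-34 J·s) / (2 × 1.095e-14 s)
ΔE_min = 4.817e-21 J = 30.064 meV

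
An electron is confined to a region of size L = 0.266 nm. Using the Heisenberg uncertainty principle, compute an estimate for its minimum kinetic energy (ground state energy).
134.617 meV

Using the uncertainty principle to estimate ground state energy:

1. The position uncertainty is approximately the confinement size:
   Δx ≈ L = 2.660e-10 m

2. From ΔxΔp ≥ ℏ/2, the minimum momentum uncertainty is:
   Δp ≈ ℏ/(2L) = 1.982e-25 kg·m/s

3. The kinetic energy is approximately:
   KE ≈ (Δp)²/(2m) = (1.982e-25)²/(2 × 9.109e-31 kg)
   KE ≈ 2.157e-20 J = 134.617 meV

This is an order-of-magnitude estimate of the ground state energy.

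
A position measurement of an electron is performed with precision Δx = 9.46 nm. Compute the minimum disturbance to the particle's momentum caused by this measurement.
5.574 × 10^-27 kg·m/s

The uncertainty principle implies that measuring position disturbs momentum:
ΔxΔp ≥ ℏ/2

When we measure position with precision Δx, we necessarily introduce a momentum uncertainty:
Δp ≥ ℏ/(2Δx)
Δp_min = (1.055e-34 J·s) / (2 × 9.460e-09 m)
Δp_min = 5.574e-27 kg·m/s

The more precisely we measure position, the greater the momentum disturbance.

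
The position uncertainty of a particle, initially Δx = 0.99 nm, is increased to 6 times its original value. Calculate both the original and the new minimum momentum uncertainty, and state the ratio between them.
Original Δp_min = 5.326 × 10^-26 kg·m/s; new Δp'_min = 8.877 × 10^-27 kg·m/s; ratio Δp'_min/Δp_min = 1/6.

From the uncertainty principle ΔxΔp ≥ ℏ/2, the minimum momentum uncertainty is Δp_min = ℏ/(2Δx).

Original (Δx = 0.99 nm = 9.900e-10 m):
Δp_min = (1.055e-34 J·s)/(2 × 9.900e-10 m) = 5.326e-26 kg·m/s

When Δx → 6Δx:
Δp'_min = ℏ/(2 × 6Δx) = (1/6) × ℏ/(2Δx) = (1/6) × Δp_min
Δp'_min = 1/6 × 5.326e-26 kg·m/s = 8.877e-27 kg·m/s

Since Δp_min ∝ 1/Δx, when Δx is increased to 6 times its original value, Δp_min decreases to 1/6 of its original value.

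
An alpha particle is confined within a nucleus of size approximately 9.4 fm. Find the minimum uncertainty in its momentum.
5.609 × 10^-21 kg·m/s

Using the Heisenberg uncertainty principle:
ΔxΔp ≥ ℏ/2

With Δx ≈ L = 9.400e-15 m (the confinement size):
Δp_min = ℏ/(2Δx)
Δp_min = (1.055e-34 J·s) / (2 × 9.400e-15 m)
Δp_min = 5.609e-21 kg·m/s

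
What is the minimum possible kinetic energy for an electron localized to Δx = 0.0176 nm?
30.749 eV

Localizing a particle requires giving it sufficient momentum uncertainty:

1. From uncertainty principle: Δp ≥ ℏ/(2Δx)
   Δp_min = (1.055e-34 J·s) / (2 × 1.760e-11 m)
   Δp_min = 2.996e-24 kg·m/s

2. This momentum uncertainty corresponds to kinetic energy:
   KE ≈ (Δp)²/(2m) = (2.996e-24)²/(2 × 9.109e-31 kg)
   KE = 4.927e-18 J = 30.749 eV

Tighter localization requires more energy.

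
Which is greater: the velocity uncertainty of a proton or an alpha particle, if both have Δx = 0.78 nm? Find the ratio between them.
The proton has the larger minimum velocity uncertainty, by a ratio of 4.0.

For both particles, Δp_min = ℏ/(2Δx) = 6.760e-26 kg·m/s (same for both).

The velocity uncertainty is Δv = Δp/m:
- proton: Δv = 6.760e-26 / 1.673e-27 = 4.042e+01 m/s = 40.416 m/s
- alpha particle: Δv = 6.760e-26 / 6.645e-27 = 1.017e+01 m/s = 10.174 m/s

Ratio: 4.042e+01 / 1.017e+01 = 4.0

The lighter particle has larger velocity uncertainty because Δv ∝ 1/m.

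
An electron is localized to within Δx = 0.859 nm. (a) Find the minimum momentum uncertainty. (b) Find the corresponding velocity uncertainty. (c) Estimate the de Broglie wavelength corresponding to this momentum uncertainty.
(a) Δp_min = 6.138 × 10^-26 kg·m/s
(b) Δv_min = 67.385 km/s
(c) λ_dB = 10.795 nm

Step-by-step:

(a) From the uncertainty principle:
Δp_min = ℏ/(2Δx) = (1.055e-34 J·s)/(2 × 8.590e-10 m) = 6.138e-26 kg·m/s

(b) The velocity uncertainty:
Δv = Δp/m = (6.138e-26 kg·m/s)/(9.109e-31 kg) = 6.739e+04 m/s = 67.385 km/s

(c) The de Broglie wavelength for this momentum:
λ = h/p = (6.626e-34 J·s)/(6.138e-26 kg·m/s) = 1.079e-08 m = 10.795 nm

Note: The de Broglie wavelength is comparable to the localization size, as expected from wave-particle duality.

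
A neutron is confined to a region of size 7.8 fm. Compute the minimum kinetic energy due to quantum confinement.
85.146 keV

Using the uncertainty principle:

1. Position uncertainty: Δx ≈ 7.800e-15 m
2. Minimum momentum uncertainty: Δp = ℏ/(2Δx) = 6.760e-21 kg·m/s
3. Minimum kinetic energy:
   KE = (Δp)²/(2m) = (6.760e-21)²/(2 × 1.675e-27 kg)
   KE = 1.364e-14 J = 85.146 keV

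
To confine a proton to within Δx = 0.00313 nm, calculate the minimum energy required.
529.499 meV

Localizing a particle requires giving it sufficient momentum uncertainty:

1. From uncertainty principle: Δp ≥ ℏ/(2Δx)
   Δp_min = (1.055e-34 J·s) / (2 × 3.130e-12 m)
   Δp_min = 1.685e-23 kg·m/s

2. This momentum uncertainty corresponds to kinetic energy:
   KE ≈ (Δp)²/(2m) = (1.685e-23)²/(2 × 1.673e-27 kg)
   KE = 8.484e-20 J = 529.499 meV

Tighter localization requires more energy.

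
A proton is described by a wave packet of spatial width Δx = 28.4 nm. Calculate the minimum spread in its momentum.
1.857 × 10^-27 kg·m/s

For a wave packet, the spatial width Δx and momentum spread Δp are related by the uncertainty principle:
ΔxΔp ≥ ℏ/2

The minimum momentum spread is:
Δp_min = ℏ/(2Δx)
Δp_min = (1.055e-34 J·s) / (2 × 2.840e-08 m)
Δp_min = 1.857e-27 kg·m/s

A wave packet cannot have both a well-defined position and well-defined momentum.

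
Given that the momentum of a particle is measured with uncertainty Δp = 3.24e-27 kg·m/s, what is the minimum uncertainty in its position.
16.274 nm

Using the Heisenberg uncertainty principle:
ΔxΔp ≥ ℏ/2

The minimum uncertainty in position is:
Δx_min = ℏ/(2Δp)
Δx_min = (1.055e-34 J·s) / (2 × 3.240e-27 kg·m/s)
Δx_min = 1.627e-08 m = 16.274 nm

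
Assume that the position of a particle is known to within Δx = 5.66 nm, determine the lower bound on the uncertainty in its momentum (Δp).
9.316 × 10^-27 kg·m/s

Using the Heisenberg uncertainty principle:
ΔxΔp ≥ ℏ/2

The minimum uncertainty in momentum is:
Δp_min = ℏ/(2Δx)
Δp_min = (1.055e-34 J·s) / (2 × 5.660e-09 m)
Δp_min = 9.316e-27 kg·m/s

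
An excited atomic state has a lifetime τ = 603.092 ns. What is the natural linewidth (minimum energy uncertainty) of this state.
545.698 peV

Using the energy-time uncertainty principle:
ΔEΔt ≥ ℏ/2

The lifetime τ represents the time uncertainty Δt.
The natural linewidth (minimum energy uncertainty) is:

ΔE = ℏ/(2τ)
ΔE = (1.055e-34 J·s) / (2 × 6.031e-07 s)
ΔE = 8.743e-29 J = 545.698 peV

This natural linewidth limits the precision of spectroscopic measurements.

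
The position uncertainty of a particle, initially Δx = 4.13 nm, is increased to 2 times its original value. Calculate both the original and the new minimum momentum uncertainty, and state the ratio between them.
Original Δp_min = 1.277 × 10^-26 kg·m/s; new Δp'_min = 6.384 × 10^-27 kg·m/s; ratio Δp'_min/Δp_min = 1/2.

From the uncertainty principle ΔxΔp ≥ ℏ/2, the minimum momentum uncertainty is Δp_min = ℏ/(2Δx).

Original (Δx = 4.13 nm = 4.130e-09 m):
Δp_min = (1.055e-34 J·s)/(2 × 4.130e-09 m) = 1.277e-26 kg·m/s

When Δx → 2Δx:
Δp'_min = ℏ/(2 × 2Δx) = (1/2) × ℏ/(2Δx) = (1/2) × Δp_min
Δp'_min = 1/2 × 1.277e-26 kg·m/s = 6.384e-27 kg·m/s

Since Δp_min ∝ 1/Δx, when Δx is increased to 2 times its original value, Δp_min decreases to 1/2 of its original value.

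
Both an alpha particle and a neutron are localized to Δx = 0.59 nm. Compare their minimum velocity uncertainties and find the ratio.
The neutron has the larger minimum velocity uncertainty, by a ratio of 4.0.

For both particles, Δp_min = ℏ/(2Δx) = 8.937e-26 kg·m/s (same for both).

The velocity uncertainty is Δv = Δp/m:
- alpha particle: Δv = 8.937e-26 / 6.645e-27 = 1.345e+01 m/s = 13.450 m/s
- neutron: Δv = 8.937e-26 / 1.675e-27 = 5.336e+01 m/s = 53.358 m/s

Ratio: 5.336e+01 / 1.345e+01 = 4.0

The lighter particle has larger velocity uncertainty because Δv ∝ 1/m.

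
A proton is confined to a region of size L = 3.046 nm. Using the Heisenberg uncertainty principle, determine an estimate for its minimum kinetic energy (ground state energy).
559.106 neV

Using the uncertainty principle to estimate ground state energy:

1. The position uncertainty is approximately the confinement size:
   Δx ≈ L = 3.046e-09 m

2. From ΔxΔp ≥ ℏ/2, the minimum momentum uncertainty is:
   Δp ≈ ℏ/(2L) = 1.731e-26 kg·m/s

3. The kinetic energy is approximately:
   KE ≈ (Δp)²/(2m) = (1.731e-26)²/(2 × 1.673e-27 kg)
   KE ≈ 8.958e-26 J = 559.106 neV

This is an order-of-magnitude estimate of the ground state energy.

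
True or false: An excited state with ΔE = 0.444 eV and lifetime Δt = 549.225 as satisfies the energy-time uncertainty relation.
No, it violates the uncertainty relation.

Calculate the product ΔEΔt:
ΔE = 0.444 eV = 7.114e-20 J
ΔEΔt = (7.114e-20 J) × (5.492e-16 s)
ΔEΔt = 3.907e-35 J·s

Compare to the minimum allowed value ℏ/2:
ℏ/2 = 5.273e-35 J·s

Since ΔEΔt = 3.907e-35 J·s < 5.273e-35 J·s = ℏ/2,
this violates the uncertainty relation.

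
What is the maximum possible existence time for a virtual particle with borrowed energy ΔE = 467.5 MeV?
7.040 × 10^-25 s

Using the energy-time uncertainty principle:
ΔEΔt ≥ ℏ/2

For a virtual particle borrowing energy ΔE, the maximum lifetime is:
Δt_max = ℏ/(2ΔE)

Converting energy:
ΔE = 467.5 MeV = 7.490e-11 J

Δt_max = (1.055e-34 J·s) / (2 × 7.490e-11 J)
Δt_max = 7.040e-25 s = 7.040 × 10^-25 s

Virtual particles with higher borrowed energy exist for shorter times.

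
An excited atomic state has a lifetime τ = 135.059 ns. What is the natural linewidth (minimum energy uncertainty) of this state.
2.437 neV

Using the energy-time uncertainty principle:
ΔEΔt ≥ ℏ/2

The lifetime τ represents the time uncertainty Δt.
The natural linewidth (minimum energy uncertainty) is:

ΔE = ℏ/(2τ)
ΔE = (1.055e-34 J·s) / (2 × 1.351e-07 s)
ΔE = 3.904e-28 J = 2.437 neV

This natural linewidth limits the precision of spectroscopic measurements.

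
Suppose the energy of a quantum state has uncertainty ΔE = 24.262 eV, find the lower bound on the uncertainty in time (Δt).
13.565 as

Using the energy-time uncertainty principle:
ΔEΔt ≥ ℏ/2

The minimum uncertainty in time is:
Δt_min = ℏ/(2ΔE)
Δt_min = (1.055e-34 J·s) / (2 × 3.887e-18 J)
Δt_min = 1.356e-17 s = 13.565 as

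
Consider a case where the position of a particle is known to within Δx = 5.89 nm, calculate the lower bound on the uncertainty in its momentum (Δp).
8.952 × 10^-27 kg·m/s

Using the Heisenberg uncertainty principle:
ΔxΔp ≥ ℏ/2

The minimum uncertainty in momentum is:
Δp_min = ℏ/(2Δx)
Δp_min = (1.055e-34 J·s) / (2 × 5.890e-09 m)
Δp_min = 8.952e-27 kg·m/s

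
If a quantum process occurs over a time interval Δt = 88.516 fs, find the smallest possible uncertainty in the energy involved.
3.718 meV

Using the energy-time uncertainty principle:
ΔEΔt ≥ ℏ/2

The minimum uncertainty in energy is:
ΔE_min = ℏ/(2Δt)
ΔE_min = (1.055e-34 J·s) / (2 × 8.852e-14 s)
ΔE_min = 5.957e-22 J = 3.718 meV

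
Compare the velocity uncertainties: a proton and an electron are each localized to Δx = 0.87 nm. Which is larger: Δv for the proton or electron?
The electron has the larger minimum velocity uncertainty, by a ratio of 1836.2.

For both particles, Δp_min = ℏ/(2Δx) = 6.061e-26 kg·m/s (same for both).

The velocity uncertainty is Δv = Δp/m:
- proton: Δv = 6.061e-26 / 1.673e-27 = 3.624e+01 m/s = 36.235 m/s
- electron: Δv = 6.061e-26 / 9.109e-31 = 6.653e+04 m/s = 66.533 km/s

Ratio: 6.653e+04 / 3.624e+01 = 1836.2

The lighter particle has larger velocity uncertainty because Δv ∝ 1/m.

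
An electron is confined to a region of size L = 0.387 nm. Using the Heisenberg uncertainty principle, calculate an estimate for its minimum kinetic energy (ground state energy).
63.598 meV

Using the uncertainty principle to estimate ground state energy:

1. The position uncertainty is approximately the confinement size:
   Δx ≈ L = 3.870e-10 m

2. From ΔxΔp ≥ ℏ/2, the minimum momentum uncertainty is:
   Δp ≈ ℏ/(2L) = 1.362e-25 kg·m/s

3. The kinetic energy is approximately:
   KE ≈ (Δp)²/(2m) = (1.362e-25)²/(2 × 9.109e-31 kg)
   KE ≈ 1.019e-20 J = 63.598 meV

This is an order-of-magnitude estimate of the ground state energy.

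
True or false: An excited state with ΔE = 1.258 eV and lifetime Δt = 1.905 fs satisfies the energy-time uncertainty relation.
Yes, it satisfies the uncertainty relation.

Calculate the product ΔEΔt:
ΔE = 1.258 eV = 2.016e-19 J
ΔEΔt = (2.016e-19 J) × (1.905e-15 s)
ΔEΔt = 3.840e-34 J·s

Compare to the minimum allowed value ℏ/2:
ℏ/2 = 5.273e-35 J·s

Since ΔEΔt = 3.840e-34 J·s ≥ 5.273e-35 J·s = ℏ/2,
this satisfies the uncertainty relation.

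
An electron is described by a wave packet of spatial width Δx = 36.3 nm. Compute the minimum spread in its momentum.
1.453 × 10^-27 kg·m/s

For a wave packet, the spatial width Δx and momentum spread Δp are related by the uncertainty principle:
ΔxΔp ≥ ℏ/2

The minimum momentum spread is:
Δp_min = ℏ/(2Δx)
Δp_min = (1.055e-34 J·s) / (2 × 3.630e-08 m)
Δp_min = 1.453e-27 kg·m/s

A wave packet cannot have both a well-defined position and well-defined momentum.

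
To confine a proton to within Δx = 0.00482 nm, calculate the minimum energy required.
223.285 meV

Localizing a particle requires giving it sufficient momentum uncertainty:

1. From uncertainty principle: Δp ≥ ℏ/(2Δx)
   Δp_min = (1.055e-34 J·s) / (2 × 4.820e-12 m)
   Δp_min = 1.094e-23 kg·m/s

2. This momentum uncertainty corresponds to kinetic energy:
   KE ≈ (Δp)²/(2m) = (1.094e-23)²/(2 × 1.673e-27 kg)
   KE = 3.577e-20 J = 223.285 meV

Tighter localization requires more energy.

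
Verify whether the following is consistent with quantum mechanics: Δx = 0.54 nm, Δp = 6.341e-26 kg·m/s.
No, it violates the uncertainty principle (impossible measurement).

Calculate the product ΔxΔp:
ΔxΔp = (5.400e-10 m) × (6.341e-26 kg·m/s)
ΔxΔp = 3.424e-35 J·s

Compare to the minimum allowed value ℏ/2:
ℏ/2 = 5.273e-35 J·s

Since ΔxΔp = 3.424e-35 J·s < 5.273e-35 J·s = ℏ/2,
the measurement violates the uncertainty principle.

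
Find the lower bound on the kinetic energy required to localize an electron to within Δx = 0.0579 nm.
2.841 eV

Localizing a particle requires giving it sufficient momentum uncertainty:

1. From uncertainty principle: Δp ≥ ℏ/(2Δx)
   Δp_min = (1.055e-34 J·s) / (2 × 5.790e-11 m)
   Δp_min = 9.107e-25 kg·m/s

2. This momentum uncertainty corresponds to kinetic energy:
   KE ≈ (Δp)²/(2m) = (9.107e-25)²/(2 × 9.109e-31 kg)
   KE = 4.552e-19 J = 2.841 eV

Tighter localization requires more energy.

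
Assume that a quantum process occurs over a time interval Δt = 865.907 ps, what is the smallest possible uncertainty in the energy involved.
380.071 neV

Using the energy-time uncertainty principle:
ΔEΔt ≥ ℏ/2

The minimum uncertainty in energy is:
ΔE_min = ℏ/(2Δt)
ΔE_min = (1.055e-34 J·s) / (2 × 8.659e-10 s)
ΔE_min = 6.089e-26 J = 380.071 neV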